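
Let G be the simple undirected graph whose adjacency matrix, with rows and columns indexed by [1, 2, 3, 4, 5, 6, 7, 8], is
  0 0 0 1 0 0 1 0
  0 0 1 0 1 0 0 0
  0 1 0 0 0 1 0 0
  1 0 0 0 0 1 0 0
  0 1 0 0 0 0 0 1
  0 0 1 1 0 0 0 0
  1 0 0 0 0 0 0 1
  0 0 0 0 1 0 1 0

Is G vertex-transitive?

Yes

G is 2-regular and connected on 8 vertices, i.e. the cycle C_8. The automorphisms of the 8-cycle are exactly the symmetries of a regular 8-gon: the dihedral group D_8, |D_8| = 16. This group acts transitively on the 8 vertices.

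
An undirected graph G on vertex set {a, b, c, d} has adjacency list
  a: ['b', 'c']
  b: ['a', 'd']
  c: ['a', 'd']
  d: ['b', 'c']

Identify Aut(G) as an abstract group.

G is 2-regular and bipartite with parts {b, c} and {a, d} (each part is independent and every cross-pair is an edge), so G = K_{2,2}. Each part can be permuted independently (S_2 × S_2) and the two equal-size parts can also be swapped, giving (S_2 × S_2) ⋊ Z_2 of order 2·(2!)² = 8.

(S_2 × S_2) ⋊ Z_2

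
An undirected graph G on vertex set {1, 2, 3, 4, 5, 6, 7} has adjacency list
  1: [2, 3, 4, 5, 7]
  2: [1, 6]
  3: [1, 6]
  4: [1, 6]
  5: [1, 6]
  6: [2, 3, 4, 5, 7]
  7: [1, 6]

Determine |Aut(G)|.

The vertices split by degree into {1, 6} (degree 5) and {2, 3, 4, 5, 7} (degree 2); every edge runs between the two parts, so G is the complete bipartite graph K_{2,5}. The parts have unequal sizes, so no automorphism swaps them; each part is permuted independently, giving S_5 × S_2 of order 5!·2! = 240.

240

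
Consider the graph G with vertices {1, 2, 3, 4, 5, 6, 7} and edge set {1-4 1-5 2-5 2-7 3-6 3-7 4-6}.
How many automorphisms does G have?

14

Every vertex has degree 2 and the graph is connected, so G is the 7-cycle C_7. C_7 has 7 rotations and 7 reflections, so Aut(C_7) ≅ D_7 of order 14.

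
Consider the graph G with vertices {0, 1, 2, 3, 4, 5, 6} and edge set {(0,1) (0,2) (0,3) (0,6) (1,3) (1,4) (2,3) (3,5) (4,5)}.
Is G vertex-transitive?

No

Vertex 1 is the only vertex of degree 3, so every automorphism fixes it; G is not vertex-transitive.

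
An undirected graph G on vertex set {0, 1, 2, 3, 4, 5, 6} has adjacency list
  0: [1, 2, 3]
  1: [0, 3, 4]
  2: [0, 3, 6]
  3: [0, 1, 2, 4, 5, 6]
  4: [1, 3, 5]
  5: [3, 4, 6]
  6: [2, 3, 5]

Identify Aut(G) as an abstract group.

the dihedral group of order 12

Vertex 3 is the unique vertex of degree 6; the remaining 6 vertices each have degree 3 and induce a cycle, so G is the wheel on 7 vertices with hub 3. With the hub fixed, the remaining symmetry is that of the rim cycle C_6, giving the dihedral group D_6.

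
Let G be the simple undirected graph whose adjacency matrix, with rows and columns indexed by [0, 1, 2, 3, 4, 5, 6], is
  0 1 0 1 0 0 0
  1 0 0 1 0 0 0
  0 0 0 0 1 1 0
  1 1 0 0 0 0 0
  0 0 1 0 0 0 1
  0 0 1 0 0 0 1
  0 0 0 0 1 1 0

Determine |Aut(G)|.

48

G has two connected components, {2, 4, 5, 6} and {0, 1, 3}; each is 2-regular, so G = C_4 ⊔ C_3. The components are non-isomorphic (different sizes), so Aut(G) = Aut(C_3) × Aut(C_4) = D_3 × D_4 of order 6·8 = 48.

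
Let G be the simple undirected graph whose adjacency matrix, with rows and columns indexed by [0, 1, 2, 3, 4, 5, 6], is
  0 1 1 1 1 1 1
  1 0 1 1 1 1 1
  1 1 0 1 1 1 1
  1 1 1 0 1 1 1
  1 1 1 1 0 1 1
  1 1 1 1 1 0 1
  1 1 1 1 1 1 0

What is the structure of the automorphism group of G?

S_7

Every vertex has degree 6, so G is the complete graph K_7. Every bijection on the vertex set is an automorphism of K_7; hence Aut(K_7) ≅ S_7, order 5040.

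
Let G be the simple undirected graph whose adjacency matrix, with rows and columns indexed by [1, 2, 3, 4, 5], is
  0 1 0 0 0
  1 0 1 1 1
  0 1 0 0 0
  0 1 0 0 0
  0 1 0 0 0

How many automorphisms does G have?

Vertex 2 has degree 4 and every other vertex has degree 1, so G is the star K_{1,4} with centre 2. The 4 leaves are pairwise interchangeable while the centre is fixed, giving Aut(G) = S_4.

24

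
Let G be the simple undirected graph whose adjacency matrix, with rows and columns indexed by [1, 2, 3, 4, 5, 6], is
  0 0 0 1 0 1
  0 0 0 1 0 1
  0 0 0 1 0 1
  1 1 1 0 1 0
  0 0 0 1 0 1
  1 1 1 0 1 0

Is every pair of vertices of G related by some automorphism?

Automorphisms preserve degree, but G has vertices of degree 2 and vertices of degree 4; no automorphism maps one to the other, so G is not vertex-transitive.

No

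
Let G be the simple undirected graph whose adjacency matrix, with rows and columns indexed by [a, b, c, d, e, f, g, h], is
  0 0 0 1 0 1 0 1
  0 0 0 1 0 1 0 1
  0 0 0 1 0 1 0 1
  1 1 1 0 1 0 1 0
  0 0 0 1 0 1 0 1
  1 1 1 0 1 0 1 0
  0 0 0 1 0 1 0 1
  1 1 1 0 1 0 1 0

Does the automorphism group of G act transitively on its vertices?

Automorphisms preserve degree, but G has vertices of degree 3 and vertices of degree 5; no automorphism maps one to the other, so G is not vertex-transitive.

No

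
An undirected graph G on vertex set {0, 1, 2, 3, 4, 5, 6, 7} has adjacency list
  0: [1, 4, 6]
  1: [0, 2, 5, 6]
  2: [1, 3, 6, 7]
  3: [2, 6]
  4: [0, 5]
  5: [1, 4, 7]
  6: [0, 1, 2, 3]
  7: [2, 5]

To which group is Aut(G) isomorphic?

Degrees alone do not determine every vertex (e.g. 0 and 5 both have degree 3), but their neighbour-degree multisets differ: N(0) has degrees [2, 4, 4] while N(5) has degrees [2, 2, 4]. Repeating this refinement separates all vertices, so the only automorphism is the identity.

{e}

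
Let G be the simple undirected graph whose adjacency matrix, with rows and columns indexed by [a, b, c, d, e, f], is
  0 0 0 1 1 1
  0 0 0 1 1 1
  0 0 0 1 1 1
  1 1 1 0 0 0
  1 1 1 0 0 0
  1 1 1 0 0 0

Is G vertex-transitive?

Yes

G is 3-regular and bipartite with parts {a, b, c} and {d, e, f} (each part is independent and every cross-pair is an edge), so G = K_{3,3}. Aut(K_{3,3}) is the wreath product S_3 ≀ Z_2: permute within each part, then optionally swap the parts; |Aut| = 2·(3!)² = 72. This group acts transitively on the 6 vertices.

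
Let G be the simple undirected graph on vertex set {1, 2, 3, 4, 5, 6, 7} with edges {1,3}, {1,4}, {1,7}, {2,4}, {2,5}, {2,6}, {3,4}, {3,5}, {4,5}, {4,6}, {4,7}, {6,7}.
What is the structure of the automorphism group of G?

Vertex 4 is the unique vertex of degree 6; the remaining 6 vertices each have degree 3 and induce a cycle, so G is the wheel on 7 vertices with hub 4. Every automorphism fixes the hub and acts on the rim 6-cycle, so Aut(G) ≅ Aut(C_6) = D_6 of order 12.

the dihedral group of order 12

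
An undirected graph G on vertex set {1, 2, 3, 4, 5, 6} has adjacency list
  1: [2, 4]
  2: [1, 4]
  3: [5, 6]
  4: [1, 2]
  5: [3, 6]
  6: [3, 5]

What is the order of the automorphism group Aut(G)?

G has two connected components, {1, 2, 4} and {3, 5, 6}; each is 2-regular, so G = C_3 ⊔ C_3. With two isomorphic components, Aut(G) = Aut(C_3) ≀ S_2 = (D_3 × D_3) ⋊ Z_2: permute each cycle by D_3, then optionally swap the two cycles. Order 2·(2·3)² = 72.

72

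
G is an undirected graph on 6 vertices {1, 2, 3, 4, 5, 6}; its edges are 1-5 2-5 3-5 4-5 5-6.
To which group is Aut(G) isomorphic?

Vertex 5 has degree 5 and every other vertex has degree 1, so G is the star K_{1,5} with centre 5. The 5 leaves are pairwise interchangeable while the centre is fixed, giving Aut(G) = S_5.

S_5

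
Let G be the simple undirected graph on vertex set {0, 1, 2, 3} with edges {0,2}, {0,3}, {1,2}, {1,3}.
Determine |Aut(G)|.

8

G is 2-regular and bipartite on 2^2 = 4 vertices with girth 4; it is the hypercube graph Q_2. Aut(Q_2) consists of the signed permutations of the 2 coordinate axes: 2! permutations times 2^2 sign flips, so |Aut| = 2^2·2! = 8.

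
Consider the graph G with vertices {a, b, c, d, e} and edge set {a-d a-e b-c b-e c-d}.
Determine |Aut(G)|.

Every vertex has degree 2 and the graph is connected, so G is the 5-cycle C_5. The automorphisms of the 5-cycle are exactly the symmetries of a regular 5-gon: the dihedral group D_5, |D_5| = 10.

10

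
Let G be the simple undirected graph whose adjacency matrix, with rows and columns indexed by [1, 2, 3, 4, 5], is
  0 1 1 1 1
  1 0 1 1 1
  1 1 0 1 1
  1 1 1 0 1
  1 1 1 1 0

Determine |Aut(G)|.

120

All 5 vertices are pairwise adjacent: G = K_5. Every bijection on the vertex set is an automorphism of K_5; hence Aut(K_5) ≅ S_5, order 120.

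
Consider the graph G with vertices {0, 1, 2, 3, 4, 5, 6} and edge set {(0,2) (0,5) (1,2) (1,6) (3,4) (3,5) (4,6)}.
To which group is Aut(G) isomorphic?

Every vertex has degree 2 and the graph is connected, so G is the 7-cycle C_7. The automorphisms of the 7-cycle are exactly the symmetries of a regular 7-gon: the dihedral group D_7, |D_7| = 14.

the dihedral group of order 14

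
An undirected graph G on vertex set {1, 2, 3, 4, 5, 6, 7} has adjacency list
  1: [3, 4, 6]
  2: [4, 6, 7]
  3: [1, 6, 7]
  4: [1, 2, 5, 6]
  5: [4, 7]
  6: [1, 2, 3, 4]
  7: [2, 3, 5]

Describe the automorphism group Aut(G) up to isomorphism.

{e}

The degree sequence is [3, 3, 3, 4, 2, 4, 3]. Checking the degree-preserving permutations of the vertex set shows that none except the identity preserves every edge, so Aut(G) is trivial.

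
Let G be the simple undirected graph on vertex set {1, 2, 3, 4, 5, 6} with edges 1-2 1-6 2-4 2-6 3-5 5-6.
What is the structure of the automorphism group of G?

Degrees alone do not determine every vertex (e.g. 1 and 5 both have degree 2), but their neighbour-degree multisets differ: N(1) has degrees [3, 3] while N(5) has degrees [1, 3]. Repeating this refinement separates all vertices, so the only automorphism is the identity.

the trivial group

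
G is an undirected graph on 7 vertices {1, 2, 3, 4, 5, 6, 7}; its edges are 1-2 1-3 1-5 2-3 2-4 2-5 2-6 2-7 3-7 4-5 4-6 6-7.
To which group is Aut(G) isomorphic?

the dihedral group of order 12

Vertex 2 is the unique vertex of degree 6; the remaining 6 vertices each have degree 3 and induce a cycle, so G is the wheel on 7 vertices with hub 2. Every automorphism fixes the hub and acts on the rim 6-cycle, so Aut(G) ≅ Aut(C_6) = D_6 of order 12.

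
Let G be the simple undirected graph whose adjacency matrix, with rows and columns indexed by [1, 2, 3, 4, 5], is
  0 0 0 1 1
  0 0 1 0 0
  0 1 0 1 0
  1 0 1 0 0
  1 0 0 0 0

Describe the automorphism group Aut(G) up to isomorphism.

The degree sequence is [2, 1, 2, 2, 1]; the two degree-1 vertices 2 and 5 are the ends of a path, so G = P_5. A path has exactly one nontrivial symmetry — reversal — giving Aut(G) of order 2.

the cyclic group of order 2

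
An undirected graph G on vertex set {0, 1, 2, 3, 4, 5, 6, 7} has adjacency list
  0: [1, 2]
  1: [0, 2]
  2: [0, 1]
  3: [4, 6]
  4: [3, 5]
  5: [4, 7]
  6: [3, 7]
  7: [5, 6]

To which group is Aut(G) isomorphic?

D_3 × D_5

G has two connected components, {3, 4, 5, 6, 7} and {0, 1, 2}; each is 2-regular, so G = C_5 ⊔ C_3. The components are non-isomorphic (different sizes), so Aut(G) = Aut(C_3) × Aut(C_5) = D_3 × D_5 of order 6·10 = 60.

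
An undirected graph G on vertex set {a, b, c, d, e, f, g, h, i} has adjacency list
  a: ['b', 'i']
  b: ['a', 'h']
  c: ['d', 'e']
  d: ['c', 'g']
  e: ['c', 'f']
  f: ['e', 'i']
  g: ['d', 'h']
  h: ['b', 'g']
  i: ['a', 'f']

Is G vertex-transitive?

Yes

G is 2-regular and connected on 9 vertices, i.e. the cycle C_9. The automorphisms of the 9-cycle are exactly the symmetries of a regular 9-gon: the dihedral group D_9, |D_9| = 18. This group acts transitively on the 9 vertices.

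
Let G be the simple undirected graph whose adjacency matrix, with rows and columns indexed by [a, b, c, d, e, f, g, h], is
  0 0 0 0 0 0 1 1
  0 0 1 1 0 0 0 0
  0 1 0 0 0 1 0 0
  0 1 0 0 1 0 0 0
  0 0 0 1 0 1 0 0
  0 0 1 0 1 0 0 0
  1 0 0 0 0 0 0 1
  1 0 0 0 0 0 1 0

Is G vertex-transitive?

G has two connected components, {b, c, d, e, f} and {a, g, h}; each is 2-regular, so G = C_5 ⊔ C_3. The orbit of a under Aut(G) is {a, g, h}, which does not contain b, so G is not vertex-transitive.

No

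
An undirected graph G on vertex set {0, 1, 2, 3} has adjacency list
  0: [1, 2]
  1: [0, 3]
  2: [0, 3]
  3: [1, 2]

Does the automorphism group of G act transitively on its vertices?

G is 2-regular and bipartite on 2^2 = 4 vertices with girth 4; it is the hypercube graph Q_2. The symmetry group of the 2-cube is the hyperoctahedral group B_2 = Z_2 ≀ S_2, of order 2^2·2! = 8. This group acts transitively on the 4 vertices.

Yes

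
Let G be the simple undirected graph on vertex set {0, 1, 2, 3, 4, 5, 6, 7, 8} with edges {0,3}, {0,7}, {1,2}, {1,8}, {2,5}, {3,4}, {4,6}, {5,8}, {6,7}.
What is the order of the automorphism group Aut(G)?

80

G has two connected components, {0, 3, 4, 6, 7} and {1, 2, 5, 8}; each is 2-regular, so G = C_5 ⊔ C_4. The components are non-isomorphic (different sizes), so Aut(G) = Aut(C_4) × Aut(C_5) = D_4 × D_5 of order 8·10 = 80.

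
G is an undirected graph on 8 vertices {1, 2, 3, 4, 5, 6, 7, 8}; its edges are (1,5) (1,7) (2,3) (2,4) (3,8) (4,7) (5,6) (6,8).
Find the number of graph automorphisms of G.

G is 2-regular and connected on 8 vertices, i.e. the cycle C_8. The automorphisms of the 8-cycle are exactly the symmetries of a regular 8-gon: the dihedral group D_8, |D_8| = 16.

16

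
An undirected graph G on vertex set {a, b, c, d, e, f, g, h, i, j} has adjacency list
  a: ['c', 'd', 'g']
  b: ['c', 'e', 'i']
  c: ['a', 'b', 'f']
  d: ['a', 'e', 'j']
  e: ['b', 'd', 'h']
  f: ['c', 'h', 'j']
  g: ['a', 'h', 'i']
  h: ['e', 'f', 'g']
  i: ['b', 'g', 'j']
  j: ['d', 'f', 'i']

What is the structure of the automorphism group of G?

the symmetric group S_5

G is 3-regular on 10 vertices with no triangles and no 4-cycles (girth 5): this is the Petersen graph. It is a classical fact that the Petersen graph has automorphism group S_5 (order 120), arising from its description as the Kneser graph K(5,2).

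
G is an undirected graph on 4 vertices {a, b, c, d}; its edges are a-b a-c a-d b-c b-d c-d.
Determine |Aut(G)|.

All 4 vertices are pairwise adjacent: G = K_4. Every bijection on the vertex set is an automorphism of K_4; hence Aut(K_4) ≅ S_4, order 24.

24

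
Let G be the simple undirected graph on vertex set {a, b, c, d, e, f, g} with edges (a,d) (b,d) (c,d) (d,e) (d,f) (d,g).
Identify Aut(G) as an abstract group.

the symmetric group on 6 letters

Vertex d has degree 6 and every other vertex has degree 1, so G is the star K_{1,6} with centre d. Any automorphism fixes the centre and permutes the 6 leaves freely, so Aut(G) ≅ S_6 of order 6! = 720.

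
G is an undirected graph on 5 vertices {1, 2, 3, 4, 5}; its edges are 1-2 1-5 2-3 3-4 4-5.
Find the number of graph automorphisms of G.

10

G is 2-regular and connected on 5 vertices, i.e. the cycle C_5. The automorphisms of the 5-cycle are exactly the symmetries of a regular 5-gon: the dihedral group D_5, |D_5| = 10.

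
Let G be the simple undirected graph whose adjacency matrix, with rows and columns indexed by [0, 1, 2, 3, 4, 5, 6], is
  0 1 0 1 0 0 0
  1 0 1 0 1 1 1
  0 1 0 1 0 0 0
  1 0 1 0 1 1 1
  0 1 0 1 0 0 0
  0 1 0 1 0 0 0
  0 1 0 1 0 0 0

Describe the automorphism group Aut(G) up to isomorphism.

S_5 × S_2

The vertices split by degree into {1, 3} (degree 5) and {0, 2, 4, 5, 6} (degree 2); every edge runs between the two parts, so G is the complete bipartite graph K_{2,5}. Automorphisms preserve the bipartition setwise (since the parts differ in size) and act as S_5 × S_2 within it; |Aut| = 240.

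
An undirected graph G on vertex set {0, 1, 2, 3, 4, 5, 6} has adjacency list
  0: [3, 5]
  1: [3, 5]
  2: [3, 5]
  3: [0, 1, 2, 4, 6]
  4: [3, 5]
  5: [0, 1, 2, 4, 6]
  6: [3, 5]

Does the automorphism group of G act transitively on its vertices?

Automorphisms preserve degree, but G has vertices of degree 2 and vertices of degree 5; no automorphism maps one to the other, so G is not vertex-transitive.

No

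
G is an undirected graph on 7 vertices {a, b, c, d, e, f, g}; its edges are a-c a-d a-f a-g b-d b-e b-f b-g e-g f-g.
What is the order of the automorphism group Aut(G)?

The degree sequence is [4, 4, 1, 2, 2, 3, 4]. Checking the degree-preserving permutations of the vertex set shows that none except the identity preserves every edge, so Aut(G) is trivial.

1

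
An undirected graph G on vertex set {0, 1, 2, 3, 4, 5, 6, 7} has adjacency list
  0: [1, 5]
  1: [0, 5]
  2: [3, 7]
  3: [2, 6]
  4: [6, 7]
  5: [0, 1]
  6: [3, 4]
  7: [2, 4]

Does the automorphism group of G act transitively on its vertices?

No

G has two connected components, {2, 3, 4, 6, 7} and {0, 1, 5}; each is 2-regular, so G = C_5 ⊔ C_3. The orbit of 0 under Aut(G) is {0, 1, 5}, which does not contain 2, so G is not vertex-transitive.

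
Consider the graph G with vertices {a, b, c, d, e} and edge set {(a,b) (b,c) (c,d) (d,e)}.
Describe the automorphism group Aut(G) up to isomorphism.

The degree sequence is [1, 2, 2, 2, 1]; the two degree-1 vertices a and e are the ends of a path, so G = P_5. A path has exactly one nontrivial symmetry — reversal — giving Aut(G) of order 2.

C_2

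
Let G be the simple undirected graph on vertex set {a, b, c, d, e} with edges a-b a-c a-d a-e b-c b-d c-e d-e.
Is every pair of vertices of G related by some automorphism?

Vertex a is the only vertex of degree 4, so every automorphism fixes it; G is not vertex-transitive.

No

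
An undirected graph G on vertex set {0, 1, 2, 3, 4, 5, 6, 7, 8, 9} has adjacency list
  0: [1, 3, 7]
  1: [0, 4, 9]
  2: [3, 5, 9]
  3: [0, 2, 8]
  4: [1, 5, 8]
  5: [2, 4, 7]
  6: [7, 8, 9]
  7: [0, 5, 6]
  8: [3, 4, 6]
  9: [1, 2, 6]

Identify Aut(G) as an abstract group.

S_5

G is 3-regular on 10 vertices with no triangles and no 4-cycles (girth 5): this is the Petersen graph. Viewing the Petersen graph as the Kneser graph K(5,2) — vertices are 2-subsets of {1,…,5}, edges join disjoint pairs — its automorphisms are exactly the permutations of the 5-element set, so Aut ≅ S_5 of order 120.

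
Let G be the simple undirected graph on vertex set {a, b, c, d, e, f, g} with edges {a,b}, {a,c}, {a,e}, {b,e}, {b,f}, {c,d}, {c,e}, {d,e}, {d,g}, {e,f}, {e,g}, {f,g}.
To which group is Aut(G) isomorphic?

Vertex e is the unique vertex of degree 6; the remaining 6 vertices each have degree 3 and induce a cycle, so G is the wheel on 7 vertices with hub e. With the hub fixed, the remaining symmetry is that of the rim cycle C_6, giving the dihedral group D_6.

D_6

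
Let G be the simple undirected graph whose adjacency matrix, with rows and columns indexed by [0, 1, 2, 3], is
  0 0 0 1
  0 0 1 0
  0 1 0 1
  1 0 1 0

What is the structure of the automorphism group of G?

The degree sequence is [1, 1, 2, 2]; the two degree-1 vertices 0 and 1 are the ends of a path, so G = P_4. A path has exactly one nontrivial symmetry — reversal — giving Aut(G) of order 2.

C_2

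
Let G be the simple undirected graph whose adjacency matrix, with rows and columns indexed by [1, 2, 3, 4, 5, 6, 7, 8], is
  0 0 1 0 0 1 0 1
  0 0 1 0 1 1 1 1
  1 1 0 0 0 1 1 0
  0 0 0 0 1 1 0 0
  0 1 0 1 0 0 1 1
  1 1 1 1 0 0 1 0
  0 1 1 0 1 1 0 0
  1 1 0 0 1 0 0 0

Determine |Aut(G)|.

The degree sequence is [3, 5, 4, 2, 4, 5, 4, 3]. Checking the degree-preserving permutations of the vertex set shows that none except the identity preserves every edge, so Aut(G) is trivial.

1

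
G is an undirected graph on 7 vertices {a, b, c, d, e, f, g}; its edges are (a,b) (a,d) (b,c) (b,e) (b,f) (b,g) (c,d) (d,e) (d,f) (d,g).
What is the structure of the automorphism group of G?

S_2 × S_5

The vertices split by degree into {b, d} (degree 5) and {a, c, e, f, g} (degree 2); every edge runs between the two parts, so G is the complete bipartite graph K_{2,5}. Automorphisms preserve the bipartition setwise (since the parts differ in size) and act as S_2 × S_5 within it; |Aut| = 240.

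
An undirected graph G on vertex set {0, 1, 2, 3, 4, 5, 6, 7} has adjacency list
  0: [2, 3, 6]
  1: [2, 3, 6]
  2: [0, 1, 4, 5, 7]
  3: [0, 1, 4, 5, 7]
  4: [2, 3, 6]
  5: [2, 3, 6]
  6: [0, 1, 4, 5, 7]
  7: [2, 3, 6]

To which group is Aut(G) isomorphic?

The vertices split by degree into {2, 3, 6} (degree 5) and {0, 1, 4, 5, 7} (degree 3); every edge runs between the two parts, so G is the complete bipartite graph K_{3,5}. Automorphisms preserve the bipartition setwise (since the parts differ in size) and act as S_3 × S_5 within it; |Aut| = 720.

S_3 × S_5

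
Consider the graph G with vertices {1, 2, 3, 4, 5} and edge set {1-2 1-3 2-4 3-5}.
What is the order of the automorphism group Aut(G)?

2

The degree sequence is [2, 2, 2, 1, 1]; the two degree-1 vertices 4 and 5 are the ends of a path, so G = P_5. A path has exactly one nontrivial symmetry — reversal — giving Aut(G) of order 2.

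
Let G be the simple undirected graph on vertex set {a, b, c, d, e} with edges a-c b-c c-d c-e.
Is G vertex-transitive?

Vertex c is the only vertex of degree 4, so every automorphism fixes it; G is not vertex-transitive.

No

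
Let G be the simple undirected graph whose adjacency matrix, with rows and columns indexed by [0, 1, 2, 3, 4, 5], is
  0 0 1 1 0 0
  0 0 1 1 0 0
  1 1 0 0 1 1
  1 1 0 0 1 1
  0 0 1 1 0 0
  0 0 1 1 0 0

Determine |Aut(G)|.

48

The vertices split by degree into {2, 3} (degree 4) and {0, 1, 4, 5} (degree 2); every edge runs between the two parts, so G is the complete bipartite graph K_{2,4}. The parts have unequal sizes, so no automorphism swaps them; each part is permuted independently, giving S_4 × S_2 of order 4!·2! = 48.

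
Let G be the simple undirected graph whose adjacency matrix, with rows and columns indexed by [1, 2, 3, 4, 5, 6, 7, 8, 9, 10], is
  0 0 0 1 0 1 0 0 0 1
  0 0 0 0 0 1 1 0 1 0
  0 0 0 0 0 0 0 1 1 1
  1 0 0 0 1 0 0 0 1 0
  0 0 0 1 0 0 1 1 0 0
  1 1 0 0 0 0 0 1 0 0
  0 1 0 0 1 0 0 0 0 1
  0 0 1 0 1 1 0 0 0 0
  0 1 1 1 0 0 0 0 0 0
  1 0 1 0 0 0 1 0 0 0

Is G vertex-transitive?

Yes

G is 3-regular on 10 vertices with no triangles and no 4-cycles (girth 5): this is the Petersen graph. It is a classical fact that the Petersen graph has automorphism group S_5 (order 120), arising from its description as the Kneser graph K(5,2). This group acts transitively on the 10 vertices.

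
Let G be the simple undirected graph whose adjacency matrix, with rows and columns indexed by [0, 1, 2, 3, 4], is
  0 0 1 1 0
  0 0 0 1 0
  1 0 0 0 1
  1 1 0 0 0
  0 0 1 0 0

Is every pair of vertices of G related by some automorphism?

Automorphisms preserve degree, but G has vertices of degree 1 and vertices of degree 2; no automorphism maps one to the other, so G is not vertex-transitive.

No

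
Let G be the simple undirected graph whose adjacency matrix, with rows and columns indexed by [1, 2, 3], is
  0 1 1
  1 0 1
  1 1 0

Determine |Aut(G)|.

6

Every vertex has degree 2, so G is the complete graph K_3. Every bijection on the vertex set is an automorphism of K_3; hence Aut(K_3) ≅ S_3, order 6.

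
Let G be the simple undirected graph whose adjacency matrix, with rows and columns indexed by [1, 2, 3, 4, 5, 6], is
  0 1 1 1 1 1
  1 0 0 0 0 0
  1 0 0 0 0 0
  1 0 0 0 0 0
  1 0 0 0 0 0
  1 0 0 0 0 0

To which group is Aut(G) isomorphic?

S_5

Vertex 1 has degree 5 and every other vertex has degree 1, so G is the star K_{1,5} with centre 1. Any automorphism fixes the centre and permutes the 5 leaves freely, so Aut(G) ≅ S_5 of order 5! = 120.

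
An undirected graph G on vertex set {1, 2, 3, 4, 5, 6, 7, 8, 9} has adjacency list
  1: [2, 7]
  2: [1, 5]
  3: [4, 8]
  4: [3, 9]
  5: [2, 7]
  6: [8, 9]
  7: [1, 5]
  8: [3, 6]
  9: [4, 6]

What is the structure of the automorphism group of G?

D_5 × D_4

G has two connected components, {3, 4, 6, 8, 9} and {1, 2, 5, 7}; each is 2-regular, so G = C_5 ⊔ C_4. No automorphism exchanges components of different sizes, hence Aut(G) is the direct product D_5 × D_4, order 80.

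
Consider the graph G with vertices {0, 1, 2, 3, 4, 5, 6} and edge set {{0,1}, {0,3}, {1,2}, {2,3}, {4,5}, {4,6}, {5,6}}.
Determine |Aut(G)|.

G has two connected components, {0, 1, 2, 3} and {4, 5, 6}; each is 2-regular, so G = C_4 ⊔ C_3. No automorphism exchanges components of different sizes, hence Aut(G) is the direct product D_4 × D_3, order 48.

48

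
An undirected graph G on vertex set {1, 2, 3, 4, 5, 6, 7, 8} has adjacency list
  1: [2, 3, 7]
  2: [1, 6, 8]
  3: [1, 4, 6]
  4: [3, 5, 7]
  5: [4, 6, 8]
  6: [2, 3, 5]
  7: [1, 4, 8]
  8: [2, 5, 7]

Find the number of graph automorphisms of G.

48

G is 3-regular and bipartite on 2^3 = 8 vertices with girth 4; it is the hypercube graph Q_3. The symmetry group of the 3-cube is the hyperoctahedral group B_3 = Z_2 ≀ S_3, of order 2^3·3! = 48.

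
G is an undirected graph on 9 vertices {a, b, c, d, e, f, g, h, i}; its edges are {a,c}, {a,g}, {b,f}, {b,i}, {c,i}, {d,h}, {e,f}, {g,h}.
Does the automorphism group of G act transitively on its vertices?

No

Automorphisms preserve degree, but G has vertices of degree 1 and vertices of degree 2; no automorphism maps one to the other, so G is not vertex-transitive.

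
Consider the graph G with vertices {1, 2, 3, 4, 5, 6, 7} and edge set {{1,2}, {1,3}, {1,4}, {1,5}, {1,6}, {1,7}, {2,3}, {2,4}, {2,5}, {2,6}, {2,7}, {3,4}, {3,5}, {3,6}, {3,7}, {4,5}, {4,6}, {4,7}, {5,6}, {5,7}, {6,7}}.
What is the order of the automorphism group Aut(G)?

5040

Every vertex has degree 6, so G is the complete graph K_7. Any permutation of the 7 vertices preserves K_7, so Aut(K_7) = S_7 of order 7! = 5040.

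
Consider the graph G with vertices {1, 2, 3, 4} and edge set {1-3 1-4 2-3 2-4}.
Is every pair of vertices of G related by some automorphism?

Yes

G is 2-regular and bipartite on 2^2 = 4 vertices with girth 4; it is the hypercube graph Q_2. The symmetry group of the 2-cube is the hyperoctahedral group B_2 = Z_2 ≀ S_2, of order 2^2·2! = 8. Under this action every vertex can be carried to every other, so G is vertex-transitive.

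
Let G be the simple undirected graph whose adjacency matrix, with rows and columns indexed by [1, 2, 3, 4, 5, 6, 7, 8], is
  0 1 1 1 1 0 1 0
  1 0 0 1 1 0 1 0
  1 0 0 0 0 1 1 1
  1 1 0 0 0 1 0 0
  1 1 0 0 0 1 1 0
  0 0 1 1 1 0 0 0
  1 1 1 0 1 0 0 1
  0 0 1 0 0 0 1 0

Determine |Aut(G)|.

The degree sequence is [5, 4, 4, 3, 4, 3, 5, 2]. Checking the degree-preserving permutations of the vertex set shows that none except the identity preserves every edge, so Aut(G) is trivial.

1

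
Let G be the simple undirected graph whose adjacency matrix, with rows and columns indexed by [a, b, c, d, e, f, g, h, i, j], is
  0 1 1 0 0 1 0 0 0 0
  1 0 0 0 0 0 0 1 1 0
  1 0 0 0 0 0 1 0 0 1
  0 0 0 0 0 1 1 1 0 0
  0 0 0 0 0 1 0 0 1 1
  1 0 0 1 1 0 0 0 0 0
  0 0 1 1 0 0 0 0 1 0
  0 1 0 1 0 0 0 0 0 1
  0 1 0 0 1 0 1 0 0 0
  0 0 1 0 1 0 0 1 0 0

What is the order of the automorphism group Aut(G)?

120

G is 3-regular on 10 vertices with no triangles and no 4-cycles (girth 5): this is the Petersen graph. It is a classical fact that the Petersen graph has automorphism group S_5 (order 120), arising from its description as the Kneser graph K(5,2).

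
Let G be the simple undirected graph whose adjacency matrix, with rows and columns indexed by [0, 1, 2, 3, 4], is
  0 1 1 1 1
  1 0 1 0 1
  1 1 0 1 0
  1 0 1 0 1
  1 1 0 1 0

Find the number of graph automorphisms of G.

Vertex 0 is the unique vertex of degree 4; the remaining 4 vertices each have degree 3 and induce a cycle, so G is the wheel on 5 vertices with hub 0. With the hub fixed, the remaining symmetry is that of the rim cycle C_4, giving the dihedral group D_4.

8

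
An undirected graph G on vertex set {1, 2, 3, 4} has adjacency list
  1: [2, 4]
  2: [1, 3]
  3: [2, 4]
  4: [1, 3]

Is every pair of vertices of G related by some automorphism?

Yes

G is 2-regular and bipartite on 2^2 = 4 vertices with girth 4; it is the hypercube graph Q_2. Aut(Q_2) consists of the signed permutations of the 2 coordinate axes: 2! permutations times 2^2 sign flips, so |Aut| = 2^2·2! = 8. Under this action every vertex can be carried to every other, so G is vertex-transitive.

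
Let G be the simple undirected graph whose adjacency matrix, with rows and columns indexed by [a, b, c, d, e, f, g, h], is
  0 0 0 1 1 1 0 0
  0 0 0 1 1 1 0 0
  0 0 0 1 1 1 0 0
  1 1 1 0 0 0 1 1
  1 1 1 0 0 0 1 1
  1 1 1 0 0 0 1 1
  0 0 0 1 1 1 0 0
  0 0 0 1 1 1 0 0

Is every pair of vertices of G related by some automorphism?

No

Automorphisms preserve degree, but G has vertices of degree 3 and vertices of degree 5; no automorphism maps one to the other, so G is not vertex-transitive.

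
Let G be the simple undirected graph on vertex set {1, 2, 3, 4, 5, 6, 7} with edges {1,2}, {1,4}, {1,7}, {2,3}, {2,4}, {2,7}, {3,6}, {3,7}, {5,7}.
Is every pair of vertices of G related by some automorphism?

No

Vertex 4 is the only vertex of degree 2, so every automorphism fixes it; G is not vertex-transitive.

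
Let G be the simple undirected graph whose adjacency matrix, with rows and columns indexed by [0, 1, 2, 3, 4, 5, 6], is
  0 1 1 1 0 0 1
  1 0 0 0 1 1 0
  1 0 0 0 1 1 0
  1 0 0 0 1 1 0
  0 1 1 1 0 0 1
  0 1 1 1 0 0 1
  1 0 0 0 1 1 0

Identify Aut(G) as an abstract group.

The vertices split by degree into {0, 4, 5} (degree 4) and {1, 2, 3, 6} (degree 3); every edge runs between the two parts, so G is the complete bipartite graph K_{3,4}. The parts have unequal sizes, so no automorphism swaps them; each part is permuted independently, giving S_3 × S_4 of order 3!·4! = 144.

S_3 × S_4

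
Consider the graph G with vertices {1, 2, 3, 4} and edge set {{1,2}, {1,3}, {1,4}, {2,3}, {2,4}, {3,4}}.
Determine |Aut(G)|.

24

Every vertex has degree 3, so G is the complete graph K_4. Any permutation of the 4 vertices preserves K_4, so Aut(K_4) = S_4 of order 4! = 24.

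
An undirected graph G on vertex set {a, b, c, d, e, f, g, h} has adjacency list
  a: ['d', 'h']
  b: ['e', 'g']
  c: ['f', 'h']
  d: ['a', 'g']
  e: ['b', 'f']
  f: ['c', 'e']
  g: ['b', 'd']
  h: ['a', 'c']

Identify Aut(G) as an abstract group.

the dihedral group of order 16

G is 2-regular and connected on 8 vertices, i.e. the cycle C_8. The automorphisms of the 8-cycle are exactly the symmetries of a regular 8-gon: the dihedral group D_8, |D_8| = 16.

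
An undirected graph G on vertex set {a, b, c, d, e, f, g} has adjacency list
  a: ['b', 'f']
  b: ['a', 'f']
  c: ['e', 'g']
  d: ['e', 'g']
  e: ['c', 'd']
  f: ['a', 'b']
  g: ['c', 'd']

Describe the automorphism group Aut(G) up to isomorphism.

D_4 × D_3

G has two connected components, {c, d, e, g} and {a, b, f}; each is 2-regular, so G = C_4 ⊔ C_3. The components are non-isomorphic (different sizes), so Aut(G) = Aut(C_4) × Aut(C_3) = D_4 × D_3 of order 8·6 = 48.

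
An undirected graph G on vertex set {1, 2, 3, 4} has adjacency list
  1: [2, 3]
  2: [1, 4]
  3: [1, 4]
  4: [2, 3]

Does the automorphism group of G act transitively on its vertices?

G is 2-regular and bipartite on 2^2 = 4 vertices with girth 4; it is the hypercube graph Q_2. The symmetry group of the 2-cube is the hyperoctahedral group B_2 = Z_2 ≀ S_2, of order 2^2·2! = 8. Under this action every vertex can be carried to every other, so G is vertex-transitive.

Yes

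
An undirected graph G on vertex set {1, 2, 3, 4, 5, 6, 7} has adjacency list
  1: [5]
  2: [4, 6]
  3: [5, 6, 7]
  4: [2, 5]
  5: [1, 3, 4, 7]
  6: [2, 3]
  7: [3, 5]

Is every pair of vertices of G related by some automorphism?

No

Vertex 1 is the only vertex of degree 1, so every automorphism fixes it; G is not vertex-transitive.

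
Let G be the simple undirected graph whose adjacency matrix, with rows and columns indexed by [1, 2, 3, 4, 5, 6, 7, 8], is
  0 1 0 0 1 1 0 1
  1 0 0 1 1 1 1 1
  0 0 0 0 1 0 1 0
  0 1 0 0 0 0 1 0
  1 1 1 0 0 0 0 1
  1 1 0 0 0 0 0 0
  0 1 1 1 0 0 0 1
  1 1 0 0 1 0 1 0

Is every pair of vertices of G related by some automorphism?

No

Vertex 2 is the only vertex of degree 6, so every automorphism fixes it; G is not vertex-transitive.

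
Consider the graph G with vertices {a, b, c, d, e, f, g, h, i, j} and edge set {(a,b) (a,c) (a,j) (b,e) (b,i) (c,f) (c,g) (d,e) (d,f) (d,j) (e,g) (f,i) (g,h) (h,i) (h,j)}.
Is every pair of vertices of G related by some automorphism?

G is 3-regular on 10 vertices with no triangles and no 4-cycles (girth 5): this is the Petersen graph. It is a classical fact that the Petersen graph has automorphism group S_5 (order 120), arising from its description as the Kneser graph K(5,2). This group acts transitively on the 10 vertices.

Yes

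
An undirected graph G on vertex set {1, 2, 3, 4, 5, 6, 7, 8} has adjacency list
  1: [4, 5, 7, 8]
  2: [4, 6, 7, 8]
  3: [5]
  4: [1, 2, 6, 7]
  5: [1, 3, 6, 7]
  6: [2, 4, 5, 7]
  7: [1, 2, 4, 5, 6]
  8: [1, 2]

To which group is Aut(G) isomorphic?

The degree sequence is [4, 4, 1, 4, 4, 4, 5, 2]. Checking the degree-preserving permutations of the vertex set shows that none except the identity preserves every edge, so Aut(G) is trivial.

1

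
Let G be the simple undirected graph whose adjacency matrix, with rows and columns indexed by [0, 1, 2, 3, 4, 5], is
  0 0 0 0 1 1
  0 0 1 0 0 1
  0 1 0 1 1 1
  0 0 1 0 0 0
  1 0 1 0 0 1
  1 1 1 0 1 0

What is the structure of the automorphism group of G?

Degrees alone do not determine every vertex (e.g. 0 and 1 both have degree 2), but their neighbour-degree multisets differ: N(0) has degrees [3, 4] while N(1) has degrees [4, 4]. Repeating this refinement separates all vertices, so the only automorphism is the identity.

{e}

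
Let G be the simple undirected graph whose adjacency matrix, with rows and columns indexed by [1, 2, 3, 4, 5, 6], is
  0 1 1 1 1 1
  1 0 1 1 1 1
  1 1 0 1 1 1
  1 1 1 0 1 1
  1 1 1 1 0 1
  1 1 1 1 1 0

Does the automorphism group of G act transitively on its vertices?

All 6 vertices are pairwise adjacent: G = K_6. Every bijection on the vertex set is an automorphism of K_6; hence Aut(K_6) ≅ S_6, order 720. Under this action every vertex can be carried to every other, so G is vertex-transitive.

Yes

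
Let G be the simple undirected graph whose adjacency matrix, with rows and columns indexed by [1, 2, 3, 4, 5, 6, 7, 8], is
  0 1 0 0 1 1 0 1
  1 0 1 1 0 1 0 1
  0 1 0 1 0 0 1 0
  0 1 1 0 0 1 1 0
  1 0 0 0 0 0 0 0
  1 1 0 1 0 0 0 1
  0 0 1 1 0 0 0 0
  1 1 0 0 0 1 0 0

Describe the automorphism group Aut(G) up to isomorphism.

{e}

Degrees alone do not determine every vertex (e.g. 1 and 4 both have degree 4), but their neighbour-degree multisets differ: N(1) has degrees [1, 3, 4, 5] while N(4) has degrees [2, 3, 4, 5]. Repeating this refinement separates all vertices, so the only automorphism is the identity.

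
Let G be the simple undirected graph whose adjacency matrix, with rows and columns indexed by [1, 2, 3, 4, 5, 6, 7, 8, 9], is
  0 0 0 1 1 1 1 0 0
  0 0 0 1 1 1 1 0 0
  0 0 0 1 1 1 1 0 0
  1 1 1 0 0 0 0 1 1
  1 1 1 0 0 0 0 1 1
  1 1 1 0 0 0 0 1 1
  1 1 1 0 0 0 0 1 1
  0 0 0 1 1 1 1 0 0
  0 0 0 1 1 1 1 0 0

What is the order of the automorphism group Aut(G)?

The vertices split by degree into {4, 5, 6, 7} (degree 5) and {1, 2, 3, 8, 9} (degree 4); every edge runs between the two parts, so G is the complete bipartite graph K_{4,5}. Automorphisms preserve the bipartition setwise (since the parts differ in size) and act as S_4 × S_5 within it; |Aut| = 2880.

2880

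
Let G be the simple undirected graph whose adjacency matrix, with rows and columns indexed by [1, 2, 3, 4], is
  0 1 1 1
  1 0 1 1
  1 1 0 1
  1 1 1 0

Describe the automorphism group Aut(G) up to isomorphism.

S_4

All 4 vertices are pairwise adjacent: G = K_4. Every bijection on the vertex set is an automorphism of K_4; hence Aut(K_4) ≅ S_4, order 24.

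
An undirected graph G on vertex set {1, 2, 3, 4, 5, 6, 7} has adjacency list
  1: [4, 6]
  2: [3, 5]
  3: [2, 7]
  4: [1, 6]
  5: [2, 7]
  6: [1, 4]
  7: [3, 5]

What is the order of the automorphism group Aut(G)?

48

G has two connected components, {2, 3, 5, 7} and {1, 4, 6}; each is 2-regular, so G = C_4 ⊔ C_3. The components are non-isomorphic (different sizes), so Aut(G) = Aut(C_4) × Aut(C_3) = D_4 × D_3 of order 8·6 = 48.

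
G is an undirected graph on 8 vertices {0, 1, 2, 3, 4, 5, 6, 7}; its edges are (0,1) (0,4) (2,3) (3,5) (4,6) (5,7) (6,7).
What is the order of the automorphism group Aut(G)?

The degree sequence is [2, 1, 1, 2, 2, 2, 2, 2]; the two degree-1 vertices 1 and 2 are the ends of a path, so G = P_8. The only nontrivial automorphism of a path is the end-to-end reflection, so Aut(G) ≅ Z_2.

2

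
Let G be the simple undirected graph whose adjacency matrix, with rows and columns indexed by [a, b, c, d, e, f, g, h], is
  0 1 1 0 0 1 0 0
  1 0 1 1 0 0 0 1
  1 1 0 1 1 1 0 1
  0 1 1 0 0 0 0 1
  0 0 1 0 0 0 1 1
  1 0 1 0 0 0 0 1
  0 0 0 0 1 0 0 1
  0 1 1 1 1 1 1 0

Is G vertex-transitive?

No

Vertex b is the only vertex of degree 4, so every automorphism fixes it; G is not vertex-transitive.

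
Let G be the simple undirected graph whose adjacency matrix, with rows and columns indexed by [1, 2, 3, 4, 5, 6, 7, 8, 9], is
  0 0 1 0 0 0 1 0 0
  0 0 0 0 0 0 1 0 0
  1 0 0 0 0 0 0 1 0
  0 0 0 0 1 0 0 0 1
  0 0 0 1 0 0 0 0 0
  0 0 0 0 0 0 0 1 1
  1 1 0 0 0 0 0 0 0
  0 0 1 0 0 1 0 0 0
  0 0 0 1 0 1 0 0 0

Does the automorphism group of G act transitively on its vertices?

No

Automorphisms preserve degree, but G has vertices of degree 1 and vertices of degree 2; no automorphism maps one to the other, so G is not vertex-transitive.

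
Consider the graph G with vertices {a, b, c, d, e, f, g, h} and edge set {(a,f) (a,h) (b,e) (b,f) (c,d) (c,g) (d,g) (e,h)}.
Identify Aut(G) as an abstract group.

G has two connected components, {a, b, e, f, h} and {c, d, g}; each is 2-regular, so G = C_5 ⊔ C_3. No automorphism exchanges components of different sizes, hence Aut(G) is the direct product D_5 × D_3, order 60.

D_5 × D_3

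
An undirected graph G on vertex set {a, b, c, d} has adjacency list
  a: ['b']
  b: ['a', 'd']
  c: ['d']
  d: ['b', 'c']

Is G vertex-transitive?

No

Automorphisms preserve degree, but G has vertices of degree 1 and vertices of degree 2; no automorphism maps one to the other, so G is not vertex-transitive.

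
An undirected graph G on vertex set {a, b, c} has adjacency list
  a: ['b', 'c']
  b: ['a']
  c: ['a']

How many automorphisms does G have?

The degree sequence is [2, 1, 1]; the two degree-1 vertices b and c are the ends of a path, so G = P_3. A path has exactly one nontrivial symmetry — reversal — giving Aut(G) of order 2.

2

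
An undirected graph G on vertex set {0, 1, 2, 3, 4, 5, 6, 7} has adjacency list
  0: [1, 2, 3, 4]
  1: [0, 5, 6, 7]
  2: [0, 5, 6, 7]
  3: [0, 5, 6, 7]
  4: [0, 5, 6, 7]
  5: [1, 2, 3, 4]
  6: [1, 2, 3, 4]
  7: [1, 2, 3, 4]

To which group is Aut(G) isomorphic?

G is 4-regular and bipartite with parts {0, 5, 6, 7} and {1, 2, 3, 4} (each part is independent and every cross-pair is an edge), so G = K_{4,4}. Aut(K_{4,4}) is the wreath product S_4 ≀ Z_2: permute within each part, then optionally swap the parts; |Aut| = 2·(4!)² = 1152.

(S_4 × S_4) ⋊ Z_2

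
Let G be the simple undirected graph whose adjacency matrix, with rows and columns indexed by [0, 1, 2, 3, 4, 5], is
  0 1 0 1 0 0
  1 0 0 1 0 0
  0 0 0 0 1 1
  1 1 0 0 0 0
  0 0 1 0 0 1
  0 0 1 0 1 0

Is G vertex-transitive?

Yes

G has two connected components, {0, 1, 3} and {2, 4, 5}; each is 2-regular, so G = C_3 ⊔ C_3. With two isomorphic components, Aut(G) = Aut(C_3) ≀ S_2 = (D_3 × D_3) ⋊ Z_2: permute each cycle by D_3, then optionally swap the two cycles. Order 2·(2·3)² = 72. This group acts transitively on the 6 vertices.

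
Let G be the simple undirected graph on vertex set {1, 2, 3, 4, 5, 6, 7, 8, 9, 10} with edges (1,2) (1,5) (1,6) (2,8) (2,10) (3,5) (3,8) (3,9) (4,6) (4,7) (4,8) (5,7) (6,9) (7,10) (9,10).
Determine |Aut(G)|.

G is 3-regular on 10 vertices with no triangles and no 4-cycles (girth 5): this is the Petersen graph. Viewing the Petersen graph as the Kneser graph K(5,2) — vertices are 2-subsets of {1,…,5}, edges join disjoint pairs — its automorphisms are exactly the permutations of the 5-element set, so Aut ≅ S_5 of order 120.

120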